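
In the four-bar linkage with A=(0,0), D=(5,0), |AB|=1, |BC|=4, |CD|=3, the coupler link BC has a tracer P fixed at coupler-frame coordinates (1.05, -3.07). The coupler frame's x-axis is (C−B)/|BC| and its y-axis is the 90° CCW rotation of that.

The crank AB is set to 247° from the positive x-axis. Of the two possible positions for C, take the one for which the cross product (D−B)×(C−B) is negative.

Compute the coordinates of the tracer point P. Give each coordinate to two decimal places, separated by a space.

A=(0,0), D=(5.00,0)
B = A + 1.00·(cos247°, sin247°) = (-0.3907, -0.9205)
|BD| = 5.4688
circle(B,4.00) ∩ circle(D,3.00): a=3.3744, h=2.1479
  candidates: C₊=(2.5740,1.7647) cross=11.746; C₋=(3.2970,-2.4698) cross=-11.746
  mode - wants cross < 0 → take C=(3.2970,-2.4698) (cross=-11.746)
ex = (C−B)/|BC| = (0.9219,-0.3873); ey = (0.3873,0.9219)
P = B + 1.05·ex + -3.07·ey = (-0.6118,-4.1576)

-0.61 -4.16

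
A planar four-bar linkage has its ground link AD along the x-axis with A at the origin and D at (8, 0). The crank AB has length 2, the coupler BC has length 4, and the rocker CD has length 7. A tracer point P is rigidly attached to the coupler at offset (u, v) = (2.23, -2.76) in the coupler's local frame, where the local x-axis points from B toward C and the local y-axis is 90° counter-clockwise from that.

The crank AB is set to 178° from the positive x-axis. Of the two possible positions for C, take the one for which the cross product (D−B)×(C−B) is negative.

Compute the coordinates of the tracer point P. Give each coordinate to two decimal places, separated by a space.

-1.67 -3.46

A=(0,0), D=(8.00,0)
B = A + 2.00·(cos178°, sin178°) = (-1.9988, 0.0698)
|BD| = 9.9990
circle(B,4.00) ∩ circle(D,7.00): a=3.3494, h=2.1867
  candidates: C₊=(1.3658,2.2331) cross=21.865; C₋=(1.3352,-2.1403) cross=-21.865
  mode - wants cross < 0 → take C=(1.3352,-2.1403) (cross=-21.865)
ex = (C−B)/|BC| = (0.8335,-0.5525); ey = (0.5525,0.8335)
P = B + 2.23·ex + -2.76·ey = (-1.6650,-3.4628)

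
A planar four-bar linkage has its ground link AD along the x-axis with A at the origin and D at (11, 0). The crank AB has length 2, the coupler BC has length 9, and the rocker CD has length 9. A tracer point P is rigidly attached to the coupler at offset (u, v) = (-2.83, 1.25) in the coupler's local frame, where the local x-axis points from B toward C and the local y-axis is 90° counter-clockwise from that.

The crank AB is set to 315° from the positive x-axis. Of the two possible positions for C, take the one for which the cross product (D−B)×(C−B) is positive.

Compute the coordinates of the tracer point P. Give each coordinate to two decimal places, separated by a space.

-0.89 -3.48

A=(0,0), D=(11.00,0)
B = A + 2.00·(cos315°, sin315°) = (1.4142, -1.4142)
|BD| = 9.6895
circle(B,9.00) ∩ circle(D,9.00): a=4.8448, h=7.5847
  candidates: C₊=(5.1001,6.7964) cross=73.493; C₋=(7.3141,-8.2106) cross=-73.493
  mode + wants cross > 0 → take C=(5.1001,6.7964) (cross=73.493)
ex = (C−B)/|BC| = (0.4095,0.9123); ey = (-0.9123,0.4095)
P = B + -2.83·ex + 1.25·ey = (-0.8852,-3.4841)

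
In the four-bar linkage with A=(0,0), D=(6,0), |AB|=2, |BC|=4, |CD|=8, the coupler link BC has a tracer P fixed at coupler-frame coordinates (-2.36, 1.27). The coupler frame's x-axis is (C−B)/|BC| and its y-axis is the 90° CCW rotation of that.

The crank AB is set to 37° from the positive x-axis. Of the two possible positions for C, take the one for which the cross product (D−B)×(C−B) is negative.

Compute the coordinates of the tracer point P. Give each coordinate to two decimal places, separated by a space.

4.28 1.13

A=(0,0), D=(6.00,0)
B = A + 2.00·(cos37°, sin37°) = (1.5973, 1.2036)
|BD| = 4.5643
circle(B,4.00) ∩ circle(D,8.00): a=-2.9761, h=2.6726
  candidates: C₊=(-0.5687,4.5665) cross=12.199; C₋=(-1.9782,-0.5896) cross=-12.199
  mode - wants cross < 0 → take C=(-1.9782,-0.5896) (cross=-12.199)
ex = (C−B)/|BC| = (-0.8939,-0.4483); ey = (0.4483,-0.8939)
P = B + -2.36·ex + 1.27·ey = (4.2762,1.1264)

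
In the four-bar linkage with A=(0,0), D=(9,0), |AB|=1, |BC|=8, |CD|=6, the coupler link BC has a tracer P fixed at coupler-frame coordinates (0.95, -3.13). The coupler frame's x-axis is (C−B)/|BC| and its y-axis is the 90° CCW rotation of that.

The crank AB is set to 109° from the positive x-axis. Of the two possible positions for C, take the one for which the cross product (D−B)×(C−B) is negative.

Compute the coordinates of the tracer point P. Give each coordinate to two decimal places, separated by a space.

A=(0,0), D=(9.00,0)
B = A + 1.00·(cos109°, sin109°) = (-0.3256, 0.9455)
|BD| = 9.3734
circle(B,8.00) ∩ circle(D,6.00): a=6.1803, h=5.0798
  candidates: C₊=(6.3356,5.3760) cross=47.615; C₋=(5.3108,-4.7318) cross=-47.615
  mode - wants cross < 0 → take C=(5.3108,-4.7318) (cross=-47.615)
ex = (C−B)/|BC| = (0.7045,-0.7097); ey = (0.7097,0.7045)
P = B + 0.95·ex + -3.13·ey = (-1.8775,-1.9339)

-1.88 -1.93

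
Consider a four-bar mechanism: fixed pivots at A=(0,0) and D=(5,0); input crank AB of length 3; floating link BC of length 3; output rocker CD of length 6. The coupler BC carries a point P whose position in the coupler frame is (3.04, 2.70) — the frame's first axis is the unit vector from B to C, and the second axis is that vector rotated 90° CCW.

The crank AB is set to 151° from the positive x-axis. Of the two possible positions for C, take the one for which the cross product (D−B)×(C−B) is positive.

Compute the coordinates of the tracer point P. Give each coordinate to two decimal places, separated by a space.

-1.59 5.39

A=(0,0), D=(5.00,0)
B = A + 3.00·(cos151°, sin151°) = (-2.6239, 1.4544)
|BD| = 7.7614
circle(B,3.00) ∩ circle(D,6.00): a=2.1413, h=2.1012
  candidates: C₊=(-0.1268,3.1171) cross=16.308; C₋=(-0.9142,-1.0108) cross=-16.308
  mode + wants cross > 0 → take C=(-0.1268,3.1171) (cross=16.308)
ex = (C−B)/|BC| = (0.8324,0.5542); ey = (-0.5542,0.8324)
P = B + 3.04·ex + 2.70·ey = (-1.5899,5.3867)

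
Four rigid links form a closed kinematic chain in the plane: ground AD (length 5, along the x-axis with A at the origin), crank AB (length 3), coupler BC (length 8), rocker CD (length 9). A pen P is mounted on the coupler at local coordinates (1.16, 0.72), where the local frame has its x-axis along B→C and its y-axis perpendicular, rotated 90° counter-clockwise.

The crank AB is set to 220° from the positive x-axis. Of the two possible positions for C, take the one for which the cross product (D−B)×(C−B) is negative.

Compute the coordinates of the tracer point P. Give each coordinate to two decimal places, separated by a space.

A=(0,0), D=(5.00,0)
B = A + 3.00·(cos220°, sin220°) = (-2.2981, -1.9284)
|BD| = 7.5486
circle(B,8.00) ∩ circle(D,9.00): a=2.6483, h=7.5490
  candidates: C₊=(-1.6662,6.0466) cross=56.984; C₋=(2.1907,-8.5503) cross=-56.984
  mode - wants cross < 0 → take C=(2.1907,-8.5503) (cross=-56.984)
ex = (C−B)/|BC| = (0.5611,-0.8277); ey = (0.8277,0.5611)
P = B + 1.16·ex + 0.72·ey = (-1.0513,-2.4845)

-1.05 -2.48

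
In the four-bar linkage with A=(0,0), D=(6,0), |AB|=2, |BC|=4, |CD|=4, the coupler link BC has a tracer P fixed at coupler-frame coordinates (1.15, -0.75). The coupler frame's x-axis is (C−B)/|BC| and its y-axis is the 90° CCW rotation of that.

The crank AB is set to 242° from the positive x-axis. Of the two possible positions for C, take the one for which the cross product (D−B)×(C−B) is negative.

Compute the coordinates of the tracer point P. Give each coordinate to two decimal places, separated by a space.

0.03 -2.74

A=(0,0), D=(6.00,0)
B = A + 2.00·(cos242°, sin242°) = (-0.9389, -1.7659)
|BD| = 7.1601
circle(B,4.00) ∩ circle(D,4.00): a=3.5801, h=1.7841
  candidates: C₊=(2.0905,0.8461) cross=12.775; C₋=(2.9706,-2.6120) cross=-12.775
  mode - wants cross < 0 → take C=(2.9706,-2.6120) (cross=-12.775)
ex = (C−B)/|BC| = (0.9774,-0.2115); ey = (0.2115,0.9774)
P = B + 1.15·ex + -0.75·ey = (0.0264,-2.7422)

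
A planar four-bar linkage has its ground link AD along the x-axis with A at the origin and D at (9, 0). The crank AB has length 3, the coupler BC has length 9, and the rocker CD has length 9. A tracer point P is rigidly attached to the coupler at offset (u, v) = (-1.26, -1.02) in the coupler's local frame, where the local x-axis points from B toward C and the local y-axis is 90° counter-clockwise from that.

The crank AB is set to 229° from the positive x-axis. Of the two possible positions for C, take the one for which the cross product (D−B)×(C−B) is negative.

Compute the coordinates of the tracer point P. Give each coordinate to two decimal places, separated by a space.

-3.59 -2.24

A=(0,0), D=(9.00,0)
B = A + 3.00·(cos229°, sin229°) = (-1.9682, -2.2641)
|BD| = 11.1994
circle(B,9.00) ∩ circle(D,9.00): a=5.5997, h=7.0458
  candidates: C₊=(2.0915,5.7682) cross=78.909; C₋=(4.9403,-8.0324) cross=-78.909
  mode - wants cross < 0 → take C=(4.9403,-8.0324) (cross=-78.909)
ex = (C−B)/|BC| = (0.7676,-0.6409); ey = (0.6409,0.7676)
P = B + -1.26·ex + -1.02·ey = (-3.5891,-2.2395)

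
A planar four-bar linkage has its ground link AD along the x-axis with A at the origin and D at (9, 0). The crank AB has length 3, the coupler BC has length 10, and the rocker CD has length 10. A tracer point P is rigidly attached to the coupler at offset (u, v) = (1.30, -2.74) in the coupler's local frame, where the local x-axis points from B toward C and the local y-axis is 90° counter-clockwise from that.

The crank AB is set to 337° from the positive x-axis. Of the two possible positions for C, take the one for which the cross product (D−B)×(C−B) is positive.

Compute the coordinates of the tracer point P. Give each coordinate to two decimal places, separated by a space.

5.65 -0.26

A=(0,0), D=(9.00,0)
B = A + 3.00·(cos337°, sin337°) = (2.7615, -1.1722)
|BD| = 6.3477
circle(B,10.00) ∩ circle(D,10.00): a=3.1738, h=9.4830
  candidates: C₊=(4.1296,8.7338) cross=60.195; C₋=(7.6319,-9.9060) cross=-60.195
  mode + wants cross > 0 → take C=(4.1296,8.7338) (cross=60.195)
ex = (C−B)/|BC| = (0.1368,0.9906); ey = (-0.9906,0.1368)
P = B + 1.30·ex + -2.74·ey = (5.6536,-0.2593)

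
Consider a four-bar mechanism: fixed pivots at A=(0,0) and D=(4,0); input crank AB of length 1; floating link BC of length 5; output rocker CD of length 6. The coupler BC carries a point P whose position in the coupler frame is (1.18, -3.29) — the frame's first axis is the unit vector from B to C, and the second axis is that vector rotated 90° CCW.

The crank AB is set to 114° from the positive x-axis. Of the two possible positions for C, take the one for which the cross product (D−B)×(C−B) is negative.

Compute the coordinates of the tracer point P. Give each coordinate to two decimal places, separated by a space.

A=(0,0), D=(4.00,0)
B = A + 1.00·(cos114°, sin114°) = (-0.4067, 0.9135)
|BD| = 4.5004
circle(B,5.00) ∩ circle(D,6.00): a=1.0281, h=4.8932
  candidates: C₊=(1.5932,5.4961) cross=22.021; C₋=(-0.3933,-4.0864) cross=-22.021
  mode - wants cross < 0 → take C=(-0.3933,-4.0864) (cross=-22.021)
ex = (C−B)/|BC| = (0.0027,-1.0000); ey = (1.0000,0.0027)
P = B + 1.18·ex + -3.29·ey = (-3.6936,-0.2753)

-3.69 -0.28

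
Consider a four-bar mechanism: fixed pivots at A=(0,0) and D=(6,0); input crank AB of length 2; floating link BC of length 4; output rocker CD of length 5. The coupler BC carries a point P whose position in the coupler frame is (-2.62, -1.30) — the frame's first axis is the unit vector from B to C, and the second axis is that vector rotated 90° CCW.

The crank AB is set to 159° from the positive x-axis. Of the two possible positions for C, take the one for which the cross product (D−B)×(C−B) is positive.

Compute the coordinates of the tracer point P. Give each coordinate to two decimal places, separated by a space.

-3.61 -1.63

A=(0,0), D=(6.00,0)
B = A + 2.00·(cos159°, sin159°) = (-1.8672, 0.7167)
|BD| = 7.8997
circle(B,4.00) ∩ circle(D,5.00): a=3.3802, h=2.1387
  candidates: C₊=(1.6932,2.5399) cross=16.895; C₋=(1.3051,-1.7198) cross=-16.895
  mode + wants cross > 0 → take C=(1.6932,2.5399) (cross=16.895)
ex = (C−B)/|BC| = (0.8901,0.4558); ey = (-0.4558,0.8901)
P = B + -2.62·ex + -1.30·ey = (-3.6066,-1.6346)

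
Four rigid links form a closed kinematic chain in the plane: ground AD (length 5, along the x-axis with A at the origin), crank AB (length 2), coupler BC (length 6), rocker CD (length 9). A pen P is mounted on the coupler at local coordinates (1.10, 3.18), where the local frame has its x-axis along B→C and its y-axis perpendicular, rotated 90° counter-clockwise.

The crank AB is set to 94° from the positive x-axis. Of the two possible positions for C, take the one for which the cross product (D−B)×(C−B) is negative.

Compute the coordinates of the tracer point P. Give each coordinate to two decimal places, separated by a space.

1.88 -0.69

A=(0,0), D=(5.00,0)
B = A + 2.00·(cos94°, sin94°) = (-0.1395, 1.9951)
|BD| = 5.5132
circle(B,6.00) ∩ circle(D,9.00): a=-1.3245, h=5.8520
  candidates: C₊=(0.7435,7.9298) cross=32.263; C₋=(-3.4920,-2.9809) cross=-32.263
  mode - wants cross < 0 → take C=(-3.4920,-2.9809) (cross=-32.263)
ex = (C−B)/|BC| = (-0.5588,-0.8293); ey = (0.8293,-0.5588)
P = B + 1.10·ex + 3.18·ey = (1.8832,-0.6940)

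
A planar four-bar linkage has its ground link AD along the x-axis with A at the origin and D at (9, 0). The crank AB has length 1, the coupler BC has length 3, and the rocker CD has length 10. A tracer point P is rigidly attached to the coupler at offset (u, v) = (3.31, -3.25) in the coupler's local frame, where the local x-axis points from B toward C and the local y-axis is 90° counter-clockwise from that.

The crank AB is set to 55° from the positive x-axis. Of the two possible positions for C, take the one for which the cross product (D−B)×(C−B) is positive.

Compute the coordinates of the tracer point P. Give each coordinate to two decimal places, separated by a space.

A=(0,0), D=(9.00,0)
B = A + 1.00·(cos55°, sin55°) = (0.5736, 0.8192)
|BD| = 8.4661
circle(B,3.00) ∩ circle(D,10.00): a=-1.1413, h=2.7744
  candidates: C₊=(-0.2939,3.6910) cross=23.489; C₋=(-0.8308,-1.8318) cross=-23.489
  mode + wants cross > 0 → take C=(-0.2939,3.6910) (cross=23.489)
ex = (C−B)/|BC| = (-0.2892,0.9573); ey = (-0.9573,-0.2892)
P = B + 3.31·ex + -3.25·ey = (2.7276,4.9275)

2.73 4.93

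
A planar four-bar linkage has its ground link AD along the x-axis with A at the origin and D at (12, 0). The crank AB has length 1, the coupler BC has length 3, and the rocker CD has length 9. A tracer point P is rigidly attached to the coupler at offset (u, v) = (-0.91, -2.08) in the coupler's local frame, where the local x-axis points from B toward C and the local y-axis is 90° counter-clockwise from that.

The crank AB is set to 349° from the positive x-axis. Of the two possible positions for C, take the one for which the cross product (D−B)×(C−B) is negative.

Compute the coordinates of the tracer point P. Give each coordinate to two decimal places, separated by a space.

-1.06 -1.18

A=(0,0), D=(12.00,0)
B = A + 1.00·(cos349°, sin349°) = (0.9816, -0.1908)
|BD| = 11.0200
circle(B,3.00) ∩ circle(D,9.00): a=2.2432, h=1.9920
  candidates: C₊=(3.1900,1.8397) cross=21.951; C₋=(3.2590,-2.1436) cross=-21.951
  mode - wants cross < 0 → take C=(3.2590,-2.1436) (cross=-21.951)
ex = (C−B)/|BC| = (0.7591,-0.6509); ey = (0.6509,0.7591)
P = B + -0.91·ex + -2.08·ey = (-1.0631,-1.1774)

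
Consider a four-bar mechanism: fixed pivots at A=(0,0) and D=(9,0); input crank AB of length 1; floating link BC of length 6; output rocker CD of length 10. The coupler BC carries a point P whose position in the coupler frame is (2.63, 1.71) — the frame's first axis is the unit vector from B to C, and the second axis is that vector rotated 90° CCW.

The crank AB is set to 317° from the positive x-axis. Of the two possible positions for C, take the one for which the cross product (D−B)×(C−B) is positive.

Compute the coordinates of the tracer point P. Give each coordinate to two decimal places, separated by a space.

-1.07 1.89

A=(0,0), D=(9.00,0)
B = A + 1.00·(cos317°, sin317°) = (0.7314, -0.6820)
|BD| = 8.2967
circle(B,6.00) ∩ circle(D,10.00): a=0.2914, h=5.9929
  candidates: C₊=(0.5292,5.3146) cross=49.722; C₋=(1.5144,-6.6307) cross=-49.722
  mode + wants cross > 0 → take C=(0.5292,5.3146) (cross=49.722)
ex = (C−B)/|BC| = (-0.0337,0.9994); ey = (-0.9994,-0.0337)
P = B + 2.63·ex + 1.71·ey = (-1.0663,1.8889)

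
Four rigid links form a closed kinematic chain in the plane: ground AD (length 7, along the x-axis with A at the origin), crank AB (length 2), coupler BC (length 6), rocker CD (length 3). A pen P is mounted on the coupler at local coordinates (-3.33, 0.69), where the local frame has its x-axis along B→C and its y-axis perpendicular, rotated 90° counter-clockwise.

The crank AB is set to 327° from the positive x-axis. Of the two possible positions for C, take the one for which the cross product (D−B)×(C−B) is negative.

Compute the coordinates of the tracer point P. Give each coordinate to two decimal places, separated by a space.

-1.27 0.61

A=(0,0), D=(7.00,0)
B = A + 2.00·(cos327°, sin327°) = (1.6773, -1.0893)
|BD| = 5.4330
circle(B,6.00) ∩ circle(D,3.00): a=5.2013, h=2.9910
  candidates: C₊=(6.1734,2.8839) cross=16.250; C₋=(7.3727,-2.9768) cross=-16.250
  mode - wants cross < 0 → take C=(7.3727,-2.9768) (cross=-16.250)
ex = (C−B)/|BC| = (0.9492,-0.3146); ey = (0.3146,0.9492)
P = B + -3.33·ex + 0.69·ey = (-1.2665,0.6132)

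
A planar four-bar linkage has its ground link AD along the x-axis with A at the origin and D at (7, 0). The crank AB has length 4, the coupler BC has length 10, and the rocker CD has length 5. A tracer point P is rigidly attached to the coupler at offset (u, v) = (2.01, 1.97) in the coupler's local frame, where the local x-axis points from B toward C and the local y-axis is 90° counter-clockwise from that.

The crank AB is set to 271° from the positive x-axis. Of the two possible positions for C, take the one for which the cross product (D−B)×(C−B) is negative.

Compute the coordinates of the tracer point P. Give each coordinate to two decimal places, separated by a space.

A=(0,0), D=(7.00,0)
B = A + 4.00·(cos271°, sin271°) = (0.0698, -3.9994)
|BD| = 8.0014
circle(B,10.00) ∩ circle(D,5.00): a=8.6874, h=4.9527
  candidates: C₊=(5.1186,4.6325) cross=39.629; C₋=(10.0697,-3.9468) cross=-39.629
  mode - wants cross < 0 → take C=(10.0697,-3.9468) (cross=-39.629)
ex = (C−B)/|BC| = (1.0000,0.0053); ey = (-0.0053,1.0000)
P = B + 2.01·ex + 1.97·ey = (2.0694,-2.0188)

2.07 -2.02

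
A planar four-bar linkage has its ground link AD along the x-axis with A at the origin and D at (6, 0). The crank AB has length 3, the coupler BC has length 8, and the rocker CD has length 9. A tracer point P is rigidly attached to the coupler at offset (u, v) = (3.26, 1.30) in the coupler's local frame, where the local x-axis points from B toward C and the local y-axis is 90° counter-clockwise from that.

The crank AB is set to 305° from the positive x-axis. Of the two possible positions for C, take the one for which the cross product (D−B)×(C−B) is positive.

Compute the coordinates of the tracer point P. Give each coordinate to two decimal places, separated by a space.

A=(0,0), D=(6.00,0)
B = A + 3.00·(cos305°, sin305°) = (1.7207, -2.4575)
|BD| = 4.9347
circle(B,8.00) ∩ circle(D,9.00): a=0.7449, h=7.9652
  candidates: C₊=(-1.6000,4.8208) cross=39.306; C₋=(6.3333,-8.9938) cross=-39.306
  mode + wants cross > 0 → take C=(-1.6000,4.8208) (cross=39.306)
ex = (C−B)/|BC| = (-0.4151,0.9098); ey = (-0.9098,-0.4151)
P = B + 3.26·ex + 1.30·ey = (-0.8152,-0.0312)

-0.82 -0.03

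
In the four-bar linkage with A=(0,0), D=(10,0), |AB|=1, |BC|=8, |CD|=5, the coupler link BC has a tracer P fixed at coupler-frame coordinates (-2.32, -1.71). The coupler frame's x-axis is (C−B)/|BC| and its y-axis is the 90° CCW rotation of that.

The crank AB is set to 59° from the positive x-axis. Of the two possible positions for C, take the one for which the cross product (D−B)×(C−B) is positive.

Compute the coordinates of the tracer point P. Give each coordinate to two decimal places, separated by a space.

A=(0,0), D=(10.00,0)
B = A + 1.00·(cos59°, sin59°) = (0.5150, 0.8572)
|BD| = 9.5236
circle(B,8.00) ∩ circle(D,5.00): a=6.8093, h=4.1991
  candidates: C₊=(7.6747,4.4264) cross=39.991; C₋=(6.9188,-3.9378) cross=-39.991
  mode + wants cross > 0 → take C=(7.6747,4.4264) (cross=39.991)
ex = (C−B)/|BC| = (0.8950,0.4462); ey = (-0.4462,0.8950)
P = B + -2.32·ex + -1.71·ey = (-0.7983,-1.7083)

-0.80 -1.71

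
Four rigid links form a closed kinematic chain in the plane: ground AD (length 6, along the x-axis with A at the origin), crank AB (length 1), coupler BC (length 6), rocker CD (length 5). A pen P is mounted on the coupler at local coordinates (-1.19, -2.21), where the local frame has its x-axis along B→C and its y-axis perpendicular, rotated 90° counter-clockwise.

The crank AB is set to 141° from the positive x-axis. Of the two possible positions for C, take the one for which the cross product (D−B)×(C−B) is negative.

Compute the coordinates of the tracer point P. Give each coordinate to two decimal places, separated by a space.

-3.24 0.15

A=(0,0), D=(6.00,0)
B = A + 1.00·(cos141°, sin141°) = (-0.7771, 0.6293)
|BD| = 6.8063
circle(B,6.00) ∩ circle(D,5.00): a=4.2112, h=4.2738
  candidates: C₊=(3.8112,4.4955) cross=29.089; C₋=(3.0209,-4.0156) cross=-29.089
  mode - wants cross < 0 → take C=(3.0209,-4.0156) (cross=-29.089)
ex = (C−B)/|BC| = (0.6330,-0.7741); ey = (0.7741,0.6330)
P = B + -1.19·ex + -2.21·ey = (-3.2413,0.1516)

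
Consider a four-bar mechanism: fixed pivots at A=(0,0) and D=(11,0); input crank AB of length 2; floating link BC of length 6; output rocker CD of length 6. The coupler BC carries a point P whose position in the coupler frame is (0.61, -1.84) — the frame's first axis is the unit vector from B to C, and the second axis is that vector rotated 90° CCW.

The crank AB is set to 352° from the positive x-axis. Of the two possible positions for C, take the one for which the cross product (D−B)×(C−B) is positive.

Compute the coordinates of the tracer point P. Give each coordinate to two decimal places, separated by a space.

3.68 -1.21

A=(0,0), D=(11.00,0)
B = A + 2.00·(cos352°, sin352°) = (1.9805, -0.2783)
|BD| = 9.0238
circle(B,6.00) ∩ circle(D,6.00): a=4.5119, h=3.9551
  candidates: C₊=(6.3683,3.8141) cross=35.690; C₋=(6.6123,-4.0924) cross=-35.690
  mode + wants cross > 0 → take C=(6.3683,3.8141) (cross=35.690)
ex = (C−B)/|BC| = (0.7313,0.6821); ey = (-0.6821,0.7313)
P = B + 0.61·ex + -1.84·ey = (3.6816,-1.2079)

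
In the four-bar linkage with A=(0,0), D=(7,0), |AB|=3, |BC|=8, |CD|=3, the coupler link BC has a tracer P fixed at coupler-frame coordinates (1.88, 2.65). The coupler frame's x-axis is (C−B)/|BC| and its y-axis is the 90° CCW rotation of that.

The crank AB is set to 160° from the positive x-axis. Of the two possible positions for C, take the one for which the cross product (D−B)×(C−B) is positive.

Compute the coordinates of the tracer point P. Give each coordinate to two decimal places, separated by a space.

-1.39 3.94

A=(0,0), D=(7.00,0)
B = A + 3.00·(cos160°, sin160°) = (-2.8191, 1.0261)
|BD| = 9.8725
circle(B,8.00) ∩ circle(D,3.00): a=7.7218, h=2.0915
  candidates: C₊=(5.0782,2.3037) cross=20.648; C₋=(4.6435,-1.8566) cross=-20.648
  mode + wants cross > 0 → take C=(5.0782,2.3037) (cross=20.648)
ex = (C−B)/|BC| = (0.9872,0.1597); ey = (-0.1597,0.9872)
P = B + 1.88·ex + 2.65·ey = (-1.3864,3.9423)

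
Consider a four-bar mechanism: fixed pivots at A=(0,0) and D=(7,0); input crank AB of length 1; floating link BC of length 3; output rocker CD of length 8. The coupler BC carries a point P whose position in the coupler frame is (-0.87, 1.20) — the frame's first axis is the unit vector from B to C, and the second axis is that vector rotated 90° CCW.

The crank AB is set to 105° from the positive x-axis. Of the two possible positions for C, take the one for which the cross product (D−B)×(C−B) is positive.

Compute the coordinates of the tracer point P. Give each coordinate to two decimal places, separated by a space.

A=(0,0), D=(7.00,0)
B = A + 1.00·(cos105°, sin105°) = (-0.2588, 0.9659)
|BD| = 7.3228
circle(B,3.00) ∩ circle(D,8.00): a=-0.0940, h=2.9985
  candidates: C₊=(0.0435,3.9507) cross=21.958; C₋=(-0.7475,-1.9940) cross=-21.958
  mode + wants cross > 0 → take C=(0.0435,3.9507) (cross=21.958)
ex = (C−B)/|BC| = (0.1008,0.9949); ey = (-0.9949,0.1008)
P = B + -0.87·ex + 1.20·ey = (-1.5404,0.2213)

-1.54 0.22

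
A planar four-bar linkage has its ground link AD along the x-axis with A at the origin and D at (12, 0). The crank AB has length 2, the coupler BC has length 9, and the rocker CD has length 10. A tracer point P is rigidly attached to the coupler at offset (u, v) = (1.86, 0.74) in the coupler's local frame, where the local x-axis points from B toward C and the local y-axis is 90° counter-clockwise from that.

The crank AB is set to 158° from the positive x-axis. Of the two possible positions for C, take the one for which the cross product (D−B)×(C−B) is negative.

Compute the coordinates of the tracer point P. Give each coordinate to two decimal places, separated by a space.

-0.08 -0.17

A=(0,0), D=(12.00,0)
B = A + 2.00·(cos158°, sin158°) = (-1.8544, 0.7492)
|BD| = 13.8746
circle(B,9.00) ∩ circle(D,10.00): a=6.2526, h=6.4734
  candidates: C₊=(4.7387,6.8755) cross=89.816; C₋=(4.0396,-6.0524) cross=-89.816
  mode - wants cross < 0 → take C=(4.0396,-6.0524) (cross=-89.816)
ex = (C−B)/|BC| = (0.6549,-0.7557); ey = (0.7557,0.6549)
P = B + 1.86·ex + 0.74·ey = (-0.0770,-0.1718)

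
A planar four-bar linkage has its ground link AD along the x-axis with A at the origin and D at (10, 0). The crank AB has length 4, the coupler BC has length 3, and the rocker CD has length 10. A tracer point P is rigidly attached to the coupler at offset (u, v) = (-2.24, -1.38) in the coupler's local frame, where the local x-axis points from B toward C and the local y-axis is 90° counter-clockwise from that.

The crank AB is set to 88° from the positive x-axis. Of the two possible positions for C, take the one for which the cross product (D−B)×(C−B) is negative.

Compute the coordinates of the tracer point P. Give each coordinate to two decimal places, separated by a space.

-1.17 6.28

A=(0,0), D=(10.00,0)
B = A + 4.00·(cos88°, sin88°) = (0.1396, 3.9976)
|BD| = 10.6399
circle(B,3.00) ∩ circle(D,10.00): a=1.0436, h=2.8126
  candidates: C₊=(2.1635,6.2120) cross=29.926; C₋=(0.0500,0.9989) cross=-29.926
  mode - wants cross < 0 → take C=(0.0500,0.9989) (cross=-29.926)
ex = (C−B)/|BC| = (-0.0299,-0.9996); ey = (0.9996,-0.0299)
P = B + -2.24·ex + -1.38·ey = (-1.1729,6.2778)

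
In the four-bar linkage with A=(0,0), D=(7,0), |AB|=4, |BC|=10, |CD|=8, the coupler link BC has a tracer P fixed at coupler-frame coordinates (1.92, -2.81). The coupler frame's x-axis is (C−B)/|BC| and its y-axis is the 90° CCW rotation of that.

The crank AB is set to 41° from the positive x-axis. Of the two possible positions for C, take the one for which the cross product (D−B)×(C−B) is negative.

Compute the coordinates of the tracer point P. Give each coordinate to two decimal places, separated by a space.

0.37 0.48

A=(0,0), D=(7.00,0)
B = A + 4.00·(cos41°, sin41°) = (3.0188, 2.6242)
|BD| = 4.7683
circle(B,10.00) ∩ circle(D,8.00): a=6.1591, h=7.8782
  candidates: C₊=(12.4970,5.8123) cross=37.565; C₋=(3.8255,-7.3432) cross=-37.565
  mode - wants cross < 0 → take C=(3.8255,-7.3432) (cross=-37.565)
ex = (C−B)/|BC| = (0.0807,-0.9967); ey = (0.9967,0.0807)
P = B + 1.92·ex + -2.81·ey = (0.3729,0.4838)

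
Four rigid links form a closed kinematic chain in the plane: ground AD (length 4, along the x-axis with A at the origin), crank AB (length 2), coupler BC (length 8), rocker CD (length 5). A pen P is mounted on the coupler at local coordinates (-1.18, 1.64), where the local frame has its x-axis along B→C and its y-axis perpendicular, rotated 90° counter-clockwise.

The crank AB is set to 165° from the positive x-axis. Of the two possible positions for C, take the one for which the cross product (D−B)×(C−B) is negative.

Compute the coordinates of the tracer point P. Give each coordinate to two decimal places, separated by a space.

A=(0,0), D=(4.00,0)
B = A + 2.00·(cos165°, sin165°) = (-1.9319, 0.5176)
|BD| = 5.9544
circle(B,8.00) ∩ circle(D,5.00): a=6.2521, h=4.9911
  candidates: C₊=(4.7305,4.9464) cross=29.719; C₋=(3.8627,-4.9981) cross=-29.719
  mode - wants cross < 0 → take C=(3.8627,-4.9981) (cross=-29.719)
ex = (C−B)/|BC| = (0.7243,-0.6895); ey = (0.6895,0.7243)
P = B + -1.18·ex + 1.64·ey = (-1.6558,2.5191)

-1.66 2.52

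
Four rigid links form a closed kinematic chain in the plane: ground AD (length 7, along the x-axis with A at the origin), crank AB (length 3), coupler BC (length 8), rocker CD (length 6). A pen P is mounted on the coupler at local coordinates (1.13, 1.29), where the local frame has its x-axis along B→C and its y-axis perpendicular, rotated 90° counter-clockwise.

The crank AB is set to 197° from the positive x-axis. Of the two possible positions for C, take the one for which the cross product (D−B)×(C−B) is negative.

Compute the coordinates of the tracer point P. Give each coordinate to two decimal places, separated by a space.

-1.23 -0.39

A=(0,0), D=(7.00,0)
B = A + 3.00·(cos197°, sin197°) = (-2.8689, -0.8771)
|BD| = 9.9078
circle(B,8.00) ∩ circle(D,6.00): a=6.3669, h=4.8438
  candidates: C₊=(3.0442,4.5113) cross=47.991; C₋=(3.9018,-5.1382) cross=-47.991
  mode - wants cross < 0 → take C=(3.9018,-5.1382) (cross=-47.991)
ex = (C−B)/|BC| = (0.8463,-0.5326); ey = (0.5326,0.8463)
P = B + 1.13·ex + 1.29·ey = (-1.2254,-0.3872)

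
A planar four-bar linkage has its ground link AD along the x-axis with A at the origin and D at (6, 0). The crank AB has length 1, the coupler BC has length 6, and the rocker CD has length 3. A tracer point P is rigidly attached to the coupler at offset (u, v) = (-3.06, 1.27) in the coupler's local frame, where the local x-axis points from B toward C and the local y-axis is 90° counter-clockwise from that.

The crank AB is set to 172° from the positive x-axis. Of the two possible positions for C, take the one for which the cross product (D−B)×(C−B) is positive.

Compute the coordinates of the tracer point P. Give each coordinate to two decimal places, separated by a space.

-4.30 0.05

A=(0,0), D=(6.00,0)
B = A + 1.00·(cos172°, sin172°) = (-0.9903, 0.1392)
|BD| = 6.9917
circle(B,6.00) ∩ circle(D,3.00): a=5.4267, h=2.5595
  candidates: C₊=(4.4863,2.5901) cross=17.895; C₋=(4.3844,-2.5278) cross=-17.895
  mode + wants cross > 0 → take C=(4.4863,2.5901) (cross=17.895)
ex = (C−B)/|BC| = (0.9128,0.4085); ey = (-0.4085,0.9128)
P = B + -3.06·ex + 1.27·ey = (-4.3021,0.0484)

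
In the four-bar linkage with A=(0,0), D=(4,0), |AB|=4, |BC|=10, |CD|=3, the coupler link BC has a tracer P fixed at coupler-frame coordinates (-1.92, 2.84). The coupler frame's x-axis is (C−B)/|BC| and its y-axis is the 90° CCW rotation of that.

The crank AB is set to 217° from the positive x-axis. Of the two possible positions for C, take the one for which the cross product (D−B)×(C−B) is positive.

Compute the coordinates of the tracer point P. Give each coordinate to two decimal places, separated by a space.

-6.28 -0.92

A=(0,0), D=(4.00,0)
B = A + 4.00·(cos217°, sin217°) = (-3.1945, -2.4073)
|BD| = 7.5866
circle(B,10.00) ∩ circle(D,3.00): a=9.7907, h=2.0351
  candidates: C₊=(5.4445,2.6294) cross=15.440; C₋=(6.7360,-1.2306) cross=-15.440
  mode + wants cross > 0 → take C=(5.4445,2.6294) (cross=15.440)
ex = (C−B)/|BC| = (0.8639,0.5037); ey = (-0.5037,0.8639)
P = B + -1.92·ex + 2.84·ey = (-6.2836,-0.9208)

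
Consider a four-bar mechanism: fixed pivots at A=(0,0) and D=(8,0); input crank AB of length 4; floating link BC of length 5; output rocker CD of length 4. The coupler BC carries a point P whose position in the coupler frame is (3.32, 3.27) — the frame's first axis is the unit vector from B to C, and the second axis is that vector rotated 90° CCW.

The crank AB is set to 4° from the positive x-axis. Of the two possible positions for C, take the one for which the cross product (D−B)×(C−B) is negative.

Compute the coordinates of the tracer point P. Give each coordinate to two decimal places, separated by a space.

8.57 -0.58

A=(0,0), D=(8.00,0)
B = A + 4.00·(cos4°, sin4°) = (3.9903, 0.2790)
|BD| = 4.0194
circle(B,5.00) ∩ circle(D,4.00): a=3.1293, h=3.8997
  candidates: C₊=(7.3827,3.9521) cross=15.675; C₋=(6.8413,-3.8285) cross=-15.675
  mode - wants cross < 0 → take C=(6.8413,-3.8285) (cross=-15.675)
ex = (C−B)/|BC| = (0.5702,-0.8215); ey = (0.8215,0.5702)
P = B + 3.32·ex + 3.27·ey = (8.5696,-0.5838)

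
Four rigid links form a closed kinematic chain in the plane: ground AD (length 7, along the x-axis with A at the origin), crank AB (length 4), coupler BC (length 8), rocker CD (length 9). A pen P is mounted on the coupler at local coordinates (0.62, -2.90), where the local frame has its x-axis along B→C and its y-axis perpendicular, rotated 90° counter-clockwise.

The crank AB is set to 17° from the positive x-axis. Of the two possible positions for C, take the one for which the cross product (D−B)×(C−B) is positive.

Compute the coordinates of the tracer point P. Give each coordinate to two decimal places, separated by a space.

6.79 1.05

A=(0,0), D=(7.00,0)
B = A + 4.00·(cos17°, sin17°) = (3.8252, 1.1695)
|BD| = 3.3833
circle(B,8.00) ∩ circle(D,9.00): a=-0.8207, h=7.9578
  candidates: C₊=(5.8059,8.9204) cross=26.924; C₋=(0.3045,-6.0141) cross=-26.924
  mode + wants cross > 0 → take C=(5.8059,8.9204) (cross=26.924)
ex = (C−B)/|BC| = (0.2476,0.9689); ey = (-0.9689,0.2476)
P = B + 0.62·ex + -2.90·ey = (6.7884,1.0522)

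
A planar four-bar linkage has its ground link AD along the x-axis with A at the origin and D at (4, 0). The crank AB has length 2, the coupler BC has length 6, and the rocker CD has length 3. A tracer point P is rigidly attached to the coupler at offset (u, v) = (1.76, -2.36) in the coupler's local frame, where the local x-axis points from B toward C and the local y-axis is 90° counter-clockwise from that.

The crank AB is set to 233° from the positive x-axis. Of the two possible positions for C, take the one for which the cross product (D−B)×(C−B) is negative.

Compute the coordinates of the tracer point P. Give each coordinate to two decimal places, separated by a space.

A=(0,0), D=(4.00,0)
B = A + 2.00·(cos233°, sin233°) = (-1.2036, -1.5973)
|BD| = 5.4433
circle(B,6.00) ∩ circle(D,3.00): a=5.2018, h=2.9903
  candidates: C₊=(2.8917,2.7878) cross=16.277; C₋=(4.6466,-2.9295) cross=-16.277
  mode - wants cross < 0 → take C=(4.6466,-2.9295) (cross=-16.277)
ex = (C−B)/|BC| = (0.9750,-0.2220); ey = (0.2220,0.9750)
P = B + 1.76·ex + -2.36·ey = (-0.0116,-4.2891)

-0.01 -4.29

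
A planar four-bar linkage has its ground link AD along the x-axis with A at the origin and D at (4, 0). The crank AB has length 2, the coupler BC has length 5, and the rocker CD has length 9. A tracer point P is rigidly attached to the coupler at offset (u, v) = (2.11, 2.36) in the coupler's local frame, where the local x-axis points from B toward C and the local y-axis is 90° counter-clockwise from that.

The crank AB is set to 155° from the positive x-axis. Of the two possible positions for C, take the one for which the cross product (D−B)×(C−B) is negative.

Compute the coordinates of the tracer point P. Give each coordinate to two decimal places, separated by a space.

-0.81 -2.16

A=(0,0), D=(4.00,0)
B = A + 2.00·(cos155°, sin155°) = (-1.8126, 0.8452)
|BD| = 5.8737
circle(B,5.00) ∩ circle(D,9.00): a=-1.8301, h=4.6530
  candidates: C₊=(-2.9541,5.7132) cross=27.331; C₋=(-4.2932,-3.4960) cross=-27.331
  mode - wants cross < 0 → take C=(-4.2932,-3.4960) (cross=-27.331)
ex = (C−B)/|BC| = (-0.4961,-0.8683); ey = (0.8683,-0.4961)
P = B + 2.11·ex + 2.36·ey = (-0.8104,-2.1576)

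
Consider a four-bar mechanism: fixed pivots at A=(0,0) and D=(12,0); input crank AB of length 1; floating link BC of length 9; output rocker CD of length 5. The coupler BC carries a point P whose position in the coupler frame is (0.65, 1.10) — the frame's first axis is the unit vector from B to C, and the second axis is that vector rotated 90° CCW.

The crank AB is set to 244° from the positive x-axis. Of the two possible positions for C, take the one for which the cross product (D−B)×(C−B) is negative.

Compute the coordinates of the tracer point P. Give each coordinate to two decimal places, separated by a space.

A=(0,0), D=(12.00,0)
B = A + 1.00·(cos244°, sin244°) = (-0.4384, -0.8988)
|BD| = 12.4708
circle(B,9.00) ∩ circle(D,5.00): a=8.4806, h=3.0131
  candidates: C₊=(7.8031,2.7177) cross=37.576; C₋=(8.2374,-3.2928) cross=-37.576
  mode - wants cross < 0 → take C=(8.2374,-3.2928) (cross=-37.576)
ex = (C−B)/|BC| = (0.9640,-0.2660); ey = (0.2660,0.9640)
P = B + 0.65·ex + 1.10·ey = (0.4808,-0.0113)

0.48 -0.01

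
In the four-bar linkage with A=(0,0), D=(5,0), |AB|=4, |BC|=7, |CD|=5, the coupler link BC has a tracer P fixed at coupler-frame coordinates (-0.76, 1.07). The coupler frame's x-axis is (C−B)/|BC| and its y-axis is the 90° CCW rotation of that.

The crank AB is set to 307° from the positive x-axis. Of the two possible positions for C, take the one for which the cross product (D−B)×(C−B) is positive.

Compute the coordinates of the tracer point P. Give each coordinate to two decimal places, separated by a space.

A=(0,0), D=(5.00,0)
B = A + 4.00·(cos307°, sin307°) = (2.4073, -3.1945)
|BD| = 4.1143
circle(B,7.00) ∩ circle(D,5.00): a=4.9738, h=4.9256
  candidates: C₊=(1.7172,3.7714) cross=20.265; C₋=(9.3661,-2.4366) cross=-20.265
  mode + wants cross > 0 → take C=(1.7172,3.7714) (cross=20.265)
ex = (C−B)/|BC| = (-0.0986,0.9951); ey = (-0.9951,-0.0986)
P = B + -0.76·ex + 1.07·ey = (1.4174,-4.0563)

1.42 -4.06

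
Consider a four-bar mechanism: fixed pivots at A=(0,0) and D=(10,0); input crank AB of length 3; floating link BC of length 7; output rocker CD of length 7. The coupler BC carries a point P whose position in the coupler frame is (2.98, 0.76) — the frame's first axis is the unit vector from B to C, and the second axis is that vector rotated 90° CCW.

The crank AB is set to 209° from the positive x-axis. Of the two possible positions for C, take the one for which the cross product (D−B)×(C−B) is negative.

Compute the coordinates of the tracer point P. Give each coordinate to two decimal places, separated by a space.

0.44 -1.67

A=(0,0), D=(10.00,0)
B = A + 3.00·(cos209°, sin209°) = (-2.6239, -1.4544)
|BD| = 12.7074
circle(B,7.00) ∩ circle(D,7.00): a=6.3537, h=2.9378
  candidates: C₊=(3.3518,2.1913) cross=37.332; C₋=(4.0243,-3.6457) cross=-37.332
  mode - wants cross < 0 → take C=(4.0243,-3.6457) (cross=-37.332)
ex = (C−B)/|BC| = (0.9497,-0.3130); ey = (0.3130,0.9497)
P = B + 2.98·ex + 0.76·ey = (0.4443,-1.6655)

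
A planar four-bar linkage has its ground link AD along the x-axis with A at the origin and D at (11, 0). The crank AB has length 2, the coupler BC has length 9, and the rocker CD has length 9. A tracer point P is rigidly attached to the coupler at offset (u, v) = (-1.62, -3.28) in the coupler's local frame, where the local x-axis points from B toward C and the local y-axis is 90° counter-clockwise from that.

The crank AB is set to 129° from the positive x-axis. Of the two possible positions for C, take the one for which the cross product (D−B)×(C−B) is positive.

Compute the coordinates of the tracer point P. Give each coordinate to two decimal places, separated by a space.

-0.43 -2.01

A=(0,0), D=(11.00,0)
B = A + 2.00·(cos129°, sin129°) = (-1.2586, 1.5543)
|BD| = 12.3568
circle(B,9.00) ∩ circle(D,9.00): a=6.1784, h=6.5443
  candidates: C₊=(5.6938,7.2694) cross=80.866; C₋=(4.0475,-5.7151) cross=-80.866
  mode + wants cross > 0 → take C=(5.6938,7.2694) (cross=80.866)
ex = (C−B)/|BC| = (0.7725,0.6350); ey = (-0.6350,0.7725)
P = B + -1.62·ex + -3.28·ey = (-0.4272,-2.0082)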